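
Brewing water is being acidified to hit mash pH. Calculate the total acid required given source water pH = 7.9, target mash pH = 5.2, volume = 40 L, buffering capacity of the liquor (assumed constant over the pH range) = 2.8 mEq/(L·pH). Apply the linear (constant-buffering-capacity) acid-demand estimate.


acid = buffering capacity · (pH_source − pH_target) · V
acid = 2.8 · (7.9 − 5.2) · 40

302.4000 mEq


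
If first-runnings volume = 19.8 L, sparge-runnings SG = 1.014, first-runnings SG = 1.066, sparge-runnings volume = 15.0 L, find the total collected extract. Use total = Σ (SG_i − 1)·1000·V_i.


first = (1.066 − 1)·1000·19.8 = 1306.8000
sparge = (1.014 − 1)·1000·15.0 = 210.0000
total = 1306.8000 + 210.0000

1516.8000 gravity·L


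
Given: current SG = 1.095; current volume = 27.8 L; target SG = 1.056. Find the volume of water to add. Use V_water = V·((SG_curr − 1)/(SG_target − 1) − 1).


V_water = 27.8·((1.095 − 1)/(1.056 − 1) − 1)

19.3607 L


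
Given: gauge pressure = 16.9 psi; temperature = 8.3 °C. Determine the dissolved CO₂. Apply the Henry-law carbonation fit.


vols = (P + 14.695)·(0.01821 + 0.09011·e^(−0.04·T))
vols = (16.9 + 14.695)·(0.01821 + 0.09011·e^(−0.04·8.3))

2.6180 volumes


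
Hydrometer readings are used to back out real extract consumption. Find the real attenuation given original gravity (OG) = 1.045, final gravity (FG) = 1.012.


AA = (OG−FG)/(OG−1)·100;  RA = AA·0.8192
AA = (1.045 − 1.012)/(1.045 − 1)·100 = 73.3333
RA = 73.3333·0.8192

60.0747 %


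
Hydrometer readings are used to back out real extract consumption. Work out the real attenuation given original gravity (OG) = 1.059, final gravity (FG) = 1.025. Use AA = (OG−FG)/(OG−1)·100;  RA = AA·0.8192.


AA = (1.059 − 1.025)/(1.059 − 1)·100 = 57.6271
RA = 57.6271·0.8192

47.2081 %


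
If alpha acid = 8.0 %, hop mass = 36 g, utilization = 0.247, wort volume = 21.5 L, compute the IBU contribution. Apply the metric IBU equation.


IBU = (α/100)·mass·U·1000 / V
IBU = (8.0/100)·36·0.247·1000 / 21.5

33.0865 IBU


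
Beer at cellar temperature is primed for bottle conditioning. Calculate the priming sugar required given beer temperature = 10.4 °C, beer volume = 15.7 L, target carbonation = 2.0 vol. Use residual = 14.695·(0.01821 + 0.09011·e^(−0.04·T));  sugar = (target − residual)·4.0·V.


residual = 14.695·(0.01821 + 0.09011·e^(−0.04·10.4)) = 1.1411
sugar = (2.0 − 1.1411)·4.0·15.7

53.9375 g


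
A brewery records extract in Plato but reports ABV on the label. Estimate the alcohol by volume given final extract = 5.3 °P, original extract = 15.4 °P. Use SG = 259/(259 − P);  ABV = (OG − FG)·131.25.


OG = 259/(259 − 15.4) = 1.0632
FG = 259/(259 − 5.3) = 1.0209
ABV = (1.0632 − 1.0209)·131.25

5.5555 % ABV


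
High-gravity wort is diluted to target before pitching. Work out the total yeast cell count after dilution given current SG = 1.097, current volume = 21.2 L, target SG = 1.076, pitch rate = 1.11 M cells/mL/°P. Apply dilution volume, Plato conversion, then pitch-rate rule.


V_w = V·((SG_c−1)/(SG_t−1)−1);  °P = 259 − 259/SG_t;  cells = rate·(V+V_w)·°P
V_w = 21.2·((1.097−1)/(1.076−1)−1) = 5.8579
V_final = 21.2 + 5.8579 = 27.0579
°P = 259 − 259/1.076 = 18.2937
cells = 1.11·27.0579·18.2937

549.4372 billion cells


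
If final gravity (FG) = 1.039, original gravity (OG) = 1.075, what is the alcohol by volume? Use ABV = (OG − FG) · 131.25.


ABV = (1.075 − 1.039) · 131.25

4.7250 % ABV


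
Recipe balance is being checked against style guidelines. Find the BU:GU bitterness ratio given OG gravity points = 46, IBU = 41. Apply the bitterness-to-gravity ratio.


BU:GU = IBU / OG_points
BU:GU = 41 / 46

0.8913


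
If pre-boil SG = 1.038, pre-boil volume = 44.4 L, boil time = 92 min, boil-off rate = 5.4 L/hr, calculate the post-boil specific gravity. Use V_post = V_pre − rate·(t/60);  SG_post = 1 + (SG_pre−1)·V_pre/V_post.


V_post = 44.4 − 5.4·(92/60) = 36.1200
SG_post = 1 + (1.038 − 1)·44.4/36.1200

1.0467


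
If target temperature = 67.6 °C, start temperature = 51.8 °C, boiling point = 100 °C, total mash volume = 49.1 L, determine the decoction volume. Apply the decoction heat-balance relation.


V_dec = V_total·(T_target − T_start)/(T_boil − T_start)
V_dec = 49.1·(67.6 − 51.8)/(100 − 51.8)

16.0950 L


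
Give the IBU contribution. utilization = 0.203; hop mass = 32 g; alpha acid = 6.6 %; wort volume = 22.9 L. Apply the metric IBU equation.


IBU = (α/100)·mass·U·1000 / V
IBU = (6.6/100)·32·0.203·1000 / 22.9

18.7221 IBU


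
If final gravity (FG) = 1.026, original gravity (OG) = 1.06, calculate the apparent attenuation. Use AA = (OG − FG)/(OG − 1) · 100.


AA = (1.06 − 1.026)/(1.06 − 1) · 100

56.6667 %


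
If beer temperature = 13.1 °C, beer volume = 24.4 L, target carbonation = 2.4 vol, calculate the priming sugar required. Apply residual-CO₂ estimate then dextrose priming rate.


residual = 14.695·(0.01821 + 0.09011·e^(−0.04·T));  sugar = (target − residual)·4.0·V
residual = 14.695·(0.01821 + 0.09011·e^(−0.04·13.1)) = 1.0517
sugar = (2.4 − 1.0517)·4.0·24.4

131.5943 g


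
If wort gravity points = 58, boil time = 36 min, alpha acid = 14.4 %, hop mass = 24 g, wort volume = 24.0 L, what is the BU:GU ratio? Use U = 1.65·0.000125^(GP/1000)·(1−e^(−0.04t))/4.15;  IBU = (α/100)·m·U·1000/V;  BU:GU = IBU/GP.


U = 1.65·0.000125^(58/1000)·(1−e^(−0.04·36))/4.15 = 0.1801
IBU = (14.4/100)·24·0.1801·1000/24.0 = 25.9409
BU:GU = 25.9409/58

0.4473


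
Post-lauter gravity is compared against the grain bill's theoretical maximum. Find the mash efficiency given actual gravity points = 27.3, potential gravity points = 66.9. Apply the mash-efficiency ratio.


efficiency = actual / potential × 100
efficiency = 27.3 / 66.9 × 100

40.8072 %


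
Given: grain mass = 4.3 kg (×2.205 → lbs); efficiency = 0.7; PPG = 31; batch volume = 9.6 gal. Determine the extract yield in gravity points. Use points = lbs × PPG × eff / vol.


lbs = 4.3 × 2.205 = 9.4815
points = 9.4815 × 31 × 0.7 / 9.6

21.4321 points


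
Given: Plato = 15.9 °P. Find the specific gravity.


SG = 259/(259 − P)
SG = 259/(259 − 15.9)

1.0654


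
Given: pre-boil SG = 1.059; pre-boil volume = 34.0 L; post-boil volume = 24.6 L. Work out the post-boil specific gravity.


SG_post = 1 + (SG_pre − 1)·V_pre/V_post
pts_pre = (1.059 − 1)·1000 = 59.0000
pts_post = 59.0000·34.0/24.6 = 81.5447
SG_post = 1 + 81.5447/1000

1.0815


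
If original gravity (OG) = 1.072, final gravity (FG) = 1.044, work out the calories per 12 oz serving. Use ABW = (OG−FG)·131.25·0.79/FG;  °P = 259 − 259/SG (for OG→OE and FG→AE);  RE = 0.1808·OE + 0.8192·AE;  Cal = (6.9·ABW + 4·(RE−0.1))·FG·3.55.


ABW = (1.072 − 1.044)·131.25·0.79/1.044 = 2.7809
OE = 259 − 259/1.072 = 17.3955 °P
AE = 259 − 259/1.044 = 10.9157 °P
RE = 0.1808·17.3955 + 0.8192·10.9157 = 12.0873 °P
Cal = (6.9·2.7809 + 4·(12.0873−0.1))·1.044·3.55

248.8238 kcal


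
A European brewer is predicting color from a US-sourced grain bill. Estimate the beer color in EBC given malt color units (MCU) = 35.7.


SRM = 1.4922·MCU^0.6859;  EBC = SRM·1.97
SRM = 1.4922·35.7^0.6859 = 17.3301
EBC = 17.3301·1.97

34.1404 EBC


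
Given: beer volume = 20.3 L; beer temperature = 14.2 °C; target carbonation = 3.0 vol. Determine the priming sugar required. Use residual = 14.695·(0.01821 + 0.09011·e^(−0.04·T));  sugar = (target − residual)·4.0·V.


residual = 14.695·(0.01821 + 0.09011·e^(−0.04·14.2)) = 1.0179
sugar = (3.0 − 1.0179)·4.0·20.3

160.9429 g


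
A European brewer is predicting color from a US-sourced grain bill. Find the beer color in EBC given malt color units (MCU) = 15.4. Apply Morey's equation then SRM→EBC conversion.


SRM = 1.4922·MCU^0.6859;  EBC = SRM·1.97
SRM = 1.4922·15.4^0.6859 = 9.7353
EBC = 9.7353·1.97

19.1785 EBC


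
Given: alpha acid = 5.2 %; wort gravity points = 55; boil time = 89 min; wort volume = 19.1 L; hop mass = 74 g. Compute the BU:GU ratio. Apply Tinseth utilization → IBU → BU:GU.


U = 1.65·0.000125^(GP/1000)·(1−e^(−0.04t))/4.15;  IBU = (α/100)·m·U·1000/V;  BU:GU = IBU/GP
U = 1.65·0.000125^(55/1000)·(1−e^(−0.04·89))/4.15 = 0.2356
IBU = (5.2/100)·74·0.2356·1000/19.1 = 47.4720
BU:GU = 47.4720/55

0.8631


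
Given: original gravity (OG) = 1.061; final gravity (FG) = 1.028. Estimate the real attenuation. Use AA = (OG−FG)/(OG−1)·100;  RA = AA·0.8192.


AA = (1.061 − 1.028)/(1.061 − 1)·100 = 54.0984
RA = 54.0984·0.8192

44.3174 %


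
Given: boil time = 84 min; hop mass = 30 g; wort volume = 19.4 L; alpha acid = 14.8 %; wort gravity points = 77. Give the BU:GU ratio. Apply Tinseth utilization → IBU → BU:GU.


U = 1.65·0.000125^(GP/1000)·(1−e^(−0.04t))/4.15;  IBU = (α/100)·m·U·1000/V;  BU:GU = IBU/GP
U = 1.65·0.000125^(77/1000)·(1−e^(−0.04·84))/4.15 = 0.1921
IBU = (14.8/100)·30·0.1921·1000/19.4 = 43.9669
BU:GU = 43.9669/77

0.5710


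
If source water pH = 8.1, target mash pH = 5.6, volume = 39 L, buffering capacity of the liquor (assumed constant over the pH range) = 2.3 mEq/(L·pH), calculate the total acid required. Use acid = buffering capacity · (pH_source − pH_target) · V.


acid = 2.3 · (8.1 − 5.6) · 39

224.2500 mEq


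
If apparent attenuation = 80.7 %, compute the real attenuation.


RA = AA · 0.8192
RA = 80.7 · 0.8192

66.1094 %


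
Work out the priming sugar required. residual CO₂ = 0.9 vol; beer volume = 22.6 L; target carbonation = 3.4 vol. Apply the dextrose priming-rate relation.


sugar = (target − residual)·4.0·V
sugar = (3.4 − 0.9)·4.0·22.6

226.0000 g


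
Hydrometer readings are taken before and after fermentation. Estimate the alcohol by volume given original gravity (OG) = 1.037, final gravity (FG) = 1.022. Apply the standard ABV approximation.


ABV = (OG − FG) · 131.25
ABV = (1.037 − 1.022) · 131.25

1.9687 % ABV


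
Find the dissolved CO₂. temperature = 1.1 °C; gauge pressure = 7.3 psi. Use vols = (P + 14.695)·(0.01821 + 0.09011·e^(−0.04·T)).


vols = (7.3 + 14.695)·(0.01821 + 0.09011·e^(−0.04·1.1))

2.2972 volumes


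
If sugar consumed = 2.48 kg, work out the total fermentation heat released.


Q = m_sugar · 590 kJ/kg
Q = 2.48 · 590

1463.2000 kJ


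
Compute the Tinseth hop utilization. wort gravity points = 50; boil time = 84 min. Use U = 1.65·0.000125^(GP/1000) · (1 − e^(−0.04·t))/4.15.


bigness = 1.65·0.000125^(50/1000) = 1.0528
boil_factor = (1 − e^(−0.04·84))/4.15 = 0.2326
U = 1.0528 · 0.2326

0.2449


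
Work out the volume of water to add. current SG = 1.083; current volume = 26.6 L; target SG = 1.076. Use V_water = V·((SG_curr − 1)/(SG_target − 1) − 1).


V_water = 26.6·((1.083 − 1)/(1.076 − 1) − 1)

2.4500 L


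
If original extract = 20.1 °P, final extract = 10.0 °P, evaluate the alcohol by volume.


SG = 259/(259 − P);  ABV = (OG − FG)·131.25
OG = 259/(259 − 20.1) = 1.0841
FG = 259/(259 − 10.0) = 1.0402
ABV = (1.0841 − 1.0402)·131.25

5.7717 % ABV


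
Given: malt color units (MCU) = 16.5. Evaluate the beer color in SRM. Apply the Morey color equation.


SRM = 1.4922 · MCU^0.6859
SRM = 1.4922 · 16.5^0.6859

10.2070 SRM


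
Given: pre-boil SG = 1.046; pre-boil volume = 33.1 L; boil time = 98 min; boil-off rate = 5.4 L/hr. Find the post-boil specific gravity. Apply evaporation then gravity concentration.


V_post = V_pre − rate·(t/60);  SG_post = 1 + (SG_pre−1)·V_pre/V_post
V_post = 33.1 − 5.4·(98/60) = 24.2800
SG_post = 1 + (1.046 − 1)·33.1/24.2800

1.0627


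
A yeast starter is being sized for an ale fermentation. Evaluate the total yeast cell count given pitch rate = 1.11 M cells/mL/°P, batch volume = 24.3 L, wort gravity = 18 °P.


cells (billions) = rate · V_L · °P
cells = 1.11 · 24.3 · 18

485.5140 billion cells


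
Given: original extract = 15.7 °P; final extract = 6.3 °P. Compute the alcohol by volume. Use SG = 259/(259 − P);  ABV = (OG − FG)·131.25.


OG = 259/(259 − 15.7) = 1.0645
FG = 259/(259 − 6.3) = 1.0249
ABV = (1.0645 − 1.0249)·131.25

5.1973 % ABV


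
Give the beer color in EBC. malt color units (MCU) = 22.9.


SRM = 1.4922·MCU^0.6859;  EBC = SRM·1.97
SRM = 1.4922·22.9^0.6859 = 12.7802
EBC = 12.7802·1.97

25.1770 EBC


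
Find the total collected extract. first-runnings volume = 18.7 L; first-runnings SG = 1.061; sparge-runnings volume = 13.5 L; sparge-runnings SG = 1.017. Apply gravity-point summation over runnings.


total = Σ (SG_i − 1)·1000·V_i
first = (1.061 − 1)·1000·18.7 = 1140.7000
sparge = (1.017 − 1)·1000·13.5 = 229.5000
total = 1140.7000 + 229.5000

1370.2000 gravity·L


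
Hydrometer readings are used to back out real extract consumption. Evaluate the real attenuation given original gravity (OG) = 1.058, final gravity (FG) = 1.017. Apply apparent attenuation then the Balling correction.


AA = (OG−FG)/(OG−1)·100;  RA = AA·0.8192
AA = (1.058 − 1.017)/(1.058 − 1)·100 = 70.6897
RA = 70.6897·0.8192

57.9090 %


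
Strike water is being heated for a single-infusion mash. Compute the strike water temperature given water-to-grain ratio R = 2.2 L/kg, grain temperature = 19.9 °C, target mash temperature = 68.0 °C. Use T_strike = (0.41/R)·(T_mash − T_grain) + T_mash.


T_strike = (0.41/2.2)·(68.0 − 19.9) + 68.0

76.9641 °C


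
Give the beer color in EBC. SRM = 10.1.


EBC = SRM · 1.97
EBC = 10.1 · 1.97

19.8970 EBC


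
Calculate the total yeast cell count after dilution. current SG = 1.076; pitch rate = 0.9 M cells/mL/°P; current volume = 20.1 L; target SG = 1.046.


V_w = V·((SG_c−1)/(SG_t−1)−1);  °P = 259 − 259/SG_t;  cells = rate·(V+V_w)·°P
V_w = 20.1·((1.076−1)/(1.046−1)−1) = 13.1087
V_final = 20.1 + 13.1087 = 33.2087
°P = 259 − 259/1.046 = 11.3901
cells = 0.9·33.2087·11.3901

340.4241 billion cells


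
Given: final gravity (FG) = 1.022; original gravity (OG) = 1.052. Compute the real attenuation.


AA = (OG−FG)/(OG−1)·100;  RA = AA·0.8192
AA = (1.052 − 1.022)/(1.052 − 1)·100 = 57.6923
RA = 57.6923·0.8192

47.2615 %


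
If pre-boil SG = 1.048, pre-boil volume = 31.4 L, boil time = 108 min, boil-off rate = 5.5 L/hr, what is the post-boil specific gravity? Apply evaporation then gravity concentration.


V_post = V_pre − rate·(t/60);  SG_post = 1 + (SG_pre−1)·V_pre/V_post
V_post = 31.4 − 5.5·(108/60) = 21.5000
SG_post = 1 + (1.048 − 1)·31.4/21.5000

1.0701


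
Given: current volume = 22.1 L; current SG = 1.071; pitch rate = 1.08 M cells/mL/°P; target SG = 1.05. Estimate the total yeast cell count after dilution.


V_w = V·((SG_c−1)/(SG_t−1)−1);  °P = 259 − 259/SG_t;  cells = rate·(V+V_w)·°P
V_w = 22.1·((1.071−1)/(1.05−1)−1) = 9.2820
V_final = 22.1 + 9.2820 = 31.3820
°P = 259 − 259/1.05 = 12.3333
cells = 1.08·31.3820·12.3333

418.0082 billion cells


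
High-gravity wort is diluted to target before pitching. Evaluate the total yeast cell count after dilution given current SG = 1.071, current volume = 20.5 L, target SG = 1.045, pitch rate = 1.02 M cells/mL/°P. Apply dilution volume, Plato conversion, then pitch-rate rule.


V_w = V·((SG_c−1)/(SG_t−1)−1);  °P = 259 − 259/SG_t;  cells = rate·(V+V_w)·°P
V_w = 20.5·((1.071−1)/(1.045−1)−1) = 11.8444
V_final = 20.5 + 11.8444 = 32.3444
°P = 259 − 259/1.045 = 11.1531
cells = 1.02·32.3444·11.1531

367.9560 billion cells


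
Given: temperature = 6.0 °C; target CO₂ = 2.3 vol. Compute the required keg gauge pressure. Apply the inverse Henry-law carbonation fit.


psi = vols/(0.01821 + 0.09011·e^(−0.04·T)) − 14.695
psi = 2.3/(0.01821 + 0.09011·e^(−0.04·6.0)) − 14.695

11.1207 psi


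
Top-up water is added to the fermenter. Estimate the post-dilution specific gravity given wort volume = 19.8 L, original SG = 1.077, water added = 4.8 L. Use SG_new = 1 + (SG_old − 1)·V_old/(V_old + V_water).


pts = (1.077 − 1)·1000·19.8/(19.8 + 4.8) = 61.9756
SG_new = 1 + 61.9756/1000

1.0620


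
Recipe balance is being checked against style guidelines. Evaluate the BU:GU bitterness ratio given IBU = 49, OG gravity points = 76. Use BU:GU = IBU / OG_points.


BU:GU = 49 / 76

0.6447


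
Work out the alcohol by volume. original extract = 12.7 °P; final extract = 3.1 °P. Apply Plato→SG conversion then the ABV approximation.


SG = 259/(259 − P);  ABV = (OG − FG)·131.25
OG = 259/(259 − 12.7) = 1.0516
FG = 259/(259 − 3.1) = 1.0121
ABV = (1.0516 − 1.0121)·131.25

5.1777 % ABV


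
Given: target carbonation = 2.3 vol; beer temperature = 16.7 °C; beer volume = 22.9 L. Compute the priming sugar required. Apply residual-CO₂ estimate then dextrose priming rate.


residual = 14.695·(0.01821 + 0.09011·e^(−0.04·T));  sugar = (target − residual)·4.0·V
residual = 14.695·(0.01821 + 0.09011·e^(−0.04·16.7)) = 0.9465
sugar = (2.3 − 0.9465)·4.0·22.9

123.9770 g


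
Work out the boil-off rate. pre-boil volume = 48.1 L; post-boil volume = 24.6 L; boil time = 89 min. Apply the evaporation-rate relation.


rate = (V_pre − V_post) / (t_min/60)
rate = (48.1 − 24.6) / (89/60)

15.8427 L/hr


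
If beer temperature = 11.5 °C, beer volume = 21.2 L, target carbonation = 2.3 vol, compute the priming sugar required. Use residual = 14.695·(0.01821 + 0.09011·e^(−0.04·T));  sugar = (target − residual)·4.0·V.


residual = 14.695·(0.01821 + 0.09011·e^(−0.04·11.5)) = 1.1035
sugar = (2.3 − 1.1035)·4.0·21.2

101.4615 g


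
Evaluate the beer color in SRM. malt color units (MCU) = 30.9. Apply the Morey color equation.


SRM = 1.4922 · MCU^0.6859
SRM = 1.4922 · 30.9^0.6859

15.6960 SRM


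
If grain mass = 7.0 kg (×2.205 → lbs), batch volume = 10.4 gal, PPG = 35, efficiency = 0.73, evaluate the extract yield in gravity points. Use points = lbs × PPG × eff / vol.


lbs = 7.0 × 2.205 = 15.4350
points = 15.4350 × 35 × 0.73 / 10.4

37.9196 points


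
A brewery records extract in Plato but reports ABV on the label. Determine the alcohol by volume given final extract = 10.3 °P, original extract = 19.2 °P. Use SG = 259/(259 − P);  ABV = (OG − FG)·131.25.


OG = 259/(259 − 19.2) = 1.0801
FG = 259/(259 − 10.3) = 1.0414
ABV = (1.0801 − 1.0414)·131.25

5.0730 % ABV


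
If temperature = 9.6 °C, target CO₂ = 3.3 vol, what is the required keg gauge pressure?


psi = vols/(0.01821 + 0.09011·e^(−0.04·T)) − 14.695
psi = 3.3/(0.01821 + 0.09011·e^(−0.04·9.6)) − 14.695

26.7692 psi


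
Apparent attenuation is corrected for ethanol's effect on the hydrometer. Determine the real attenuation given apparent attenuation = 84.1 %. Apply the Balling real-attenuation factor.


RA = AA · 0.8192
RA = 84.1 · 0.8192

68.8947 %


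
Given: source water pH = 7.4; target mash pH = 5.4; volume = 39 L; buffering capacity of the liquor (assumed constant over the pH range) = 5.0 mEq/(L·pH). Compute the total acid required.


acid = buffering capacity · (pH_source − pH_target) · V
acid = 5.0 · (7.4 − 5.4) · 39

390.0000 mEq


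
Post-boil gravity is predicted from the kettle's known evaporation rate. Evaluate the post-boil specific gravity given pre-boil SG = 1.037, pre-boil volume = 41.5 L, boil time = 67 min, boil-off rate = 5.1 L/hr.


V_post = V_pre − rate·(t/60);  SG_post = 1 + (SG_pre−1)·V_pre/V_post
V_post = 41.5 − 5.1·(67/60) = 35.8050
SG_post = 1 + (1.037 − 1)·41.5/35.8050

1.0429


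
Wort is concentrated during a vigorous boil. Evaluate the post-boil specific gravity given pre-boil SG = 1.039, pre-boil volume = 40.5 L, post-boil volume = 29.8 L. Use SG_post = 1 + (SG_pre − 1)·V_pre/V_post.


pts_pre = (1.039 − 1)·1000 = 39.0000
pts_post = 39.0000·40.5/29.8 = 53.0034
SG_post = 1 + 53.0034/1000

1.0530


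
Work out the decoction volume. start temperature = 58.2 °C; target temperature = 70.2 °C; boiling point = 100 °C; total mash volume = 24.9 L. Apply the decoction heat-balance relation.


V_dec = V_total·(T_target − T_start)/(T_boil − T_start)
V_dec = 24.9·(70.2 − 58.2)/(100 − 58.2)

7.1483 L


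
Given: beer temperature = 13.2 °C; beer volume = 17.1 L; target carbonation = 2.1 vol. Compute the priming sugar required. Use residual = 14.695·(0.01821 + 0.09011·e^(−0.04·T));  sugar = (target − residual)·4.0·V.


residual = 14.695·(0.01821 + 0.09011·e^(−0.04·13.2)) = 1.0486
sugar = (2.1 − 1.0486)·4.0·17.1

71.9180 g


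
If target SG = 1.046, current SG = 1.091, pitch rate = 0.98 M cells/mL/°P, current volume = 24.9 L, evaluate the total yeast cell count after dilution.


V_w = V·((SG_c−1)/(SG_t−1)−1);  °P = 259 − 259/SG_t;  cells = rate·(V+V_w)·°P
V_w = 24.9·((1.091−1)/(1.046−1)−1) = 24.3587
V_final = 24.9 + 24.3587 = 49.2587
°P = 259 − 259/1.046 = 11.3901
cells = 0.98·49.2587·11.3901

549.8382 billion cells


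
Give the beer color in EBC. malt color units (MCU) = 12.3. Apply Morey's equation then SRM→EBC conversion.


SRM = 1.4922·MCU^0.6859;  EBC = SRM·1.97
SRM = 1.4922·12.3^0.6859 = 8.3444
EBC = 8.3444·1.97

16.4384 EBC


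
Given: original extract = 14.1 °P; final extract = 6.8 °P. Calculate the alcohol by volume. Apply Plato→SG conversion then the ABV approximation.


SG = 259/(259 − P);  ABV = (OG − FG)·131.25
OG = 259/(259 − 14.1) = 1.0576
FG = 259/(259 − 6.8) = 1.0270
ABV = (1.0576 − 1.0270)·131.25

4.0178 % ABV


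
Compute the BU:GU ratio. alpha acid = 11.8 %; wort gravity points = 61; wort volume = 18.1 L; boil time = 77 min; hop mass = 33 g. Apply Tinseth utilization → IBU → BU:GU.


U = 1.65·0.000125^(GP/1000)·(1−e^(−0.04t))/4.15;  IBU = (α/100)·m·U·1000/V;  BU:GU = IBU/GP
U = 1.65·0.000125^(61/1000)·(1−e^(−0.04·77))/4.15 = 0.2192
IBU = (11.8/100)·33·0.2192·1000/18.1 = 47.1663
BU:GU = 47.1663/61

0.7732


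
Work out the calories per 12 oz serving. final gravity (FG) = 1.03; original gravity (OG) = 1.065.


ABW = (OG−FG)·131.25·0.79/FG;  °P = 259 − 259/SG (for OG→OE and FG→AE);  RE = 0.1808·OE + 0.8192·AE;  Cal = (6.9·ABW + 4·(RE−0.1))·FG·3.55
ABW = (1.065 − 1.03)·131.25·0.79/1.03 = 3.5234
OE = 259 − 259/1.065 = 15.8075 °P
AE = 259 − 259/1.03 = 7.5437 °P
RE = 0.1808·15.8075 + 0.8192·7.5437 = 9.0378 °P
Cal = (6.9·3.5234 + 4·(9.0378−0.1))·1.03·3.55

219.6180 kcal


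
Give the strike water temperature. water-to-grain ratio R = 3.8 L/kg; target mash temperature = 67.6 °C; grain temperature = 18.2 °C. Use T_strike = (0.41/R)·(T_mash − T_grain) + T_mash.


T_strike = (0.41/3.8)·(67.6 − 18.2) + 67.6

72.9300 °C


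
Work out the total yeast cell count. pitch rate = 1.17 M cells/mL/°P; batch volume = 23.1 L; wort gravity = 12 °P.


cells (billions) = rate · V_L · °P
cells = 1.17 · 23.1 · 12

324.3240 billion cells


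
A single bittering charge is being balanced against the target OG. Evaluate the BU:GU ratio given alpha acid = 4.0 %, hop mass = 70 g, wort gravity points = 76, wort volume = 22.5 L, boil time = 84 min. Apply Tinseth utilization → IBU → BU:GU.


U = 1.65·0.000125^(GP/1000)·(1−e^(−0.04t))/4.15;  IBU = (α/100)·m·U·1000/V;  BU:GU = IBU/GP
U = 1.65·0.000125^(76/1000)·(1−e^(−0.04·84))/4.15 = 0.1938
IBU = (4.0/100)·70·0.1938·1000/22.5 = 24.1225
BU:GU = 24.1225/76

0.3174


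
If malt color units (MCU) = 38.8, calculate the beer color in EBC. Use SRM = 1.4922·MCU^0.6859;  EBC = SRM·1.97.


SRM = 1.4922·38.8^0.6859 = 18.3488
EBC = 18.3488·1.97

36.1471 EBC


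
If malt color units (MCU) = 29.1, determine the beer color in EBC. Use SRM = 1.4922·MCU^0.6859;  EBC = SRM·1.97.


SRM = 1.4922·29.1^0.6859 = 15.0630
EBC = 15.0630·1.97

29.6741 EBC


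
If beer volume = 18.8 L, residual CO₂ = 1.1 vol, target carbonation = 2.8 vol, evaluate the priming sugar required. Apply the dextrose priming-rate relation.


sugar = (target − residual)·4.0·V
sugar = (2.8 − 1.1)·4.0·18.8

127.8400 g


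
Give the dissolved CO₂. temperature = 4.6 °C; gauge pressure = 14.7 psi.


vols = (P + 14.695)·(0.01821 + 0.09011·e^(−0.04·T))
vols = (14.7 + 14.695)·(0.01821 + 0.09011·e^(−0.04·4.6))

2.7389 volumes


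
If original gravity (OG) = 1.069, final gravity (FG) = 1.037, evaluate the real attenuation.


AA = (OG−FG)/(OG−1)·100;  RA = AA·0.8192
AA = (1.069 − 1.037)/(1.069 − 1)·100 = 46.3768
RA = 46.3768·0.8192

37.9919 %


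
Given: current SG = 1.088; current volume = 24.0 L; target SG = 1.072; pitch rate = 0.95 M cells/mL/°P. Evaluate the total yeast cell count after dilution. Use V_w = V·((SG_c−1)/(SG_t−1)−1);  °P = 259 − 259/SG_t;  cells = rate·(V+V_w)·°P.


V_w = 24.0·((1.088−1)/(1.072−1)−1) = 5.3333
V_final = 24.0 + 5.3333 = 29.3333
°P = 259 − 259/1.072 = 17.3955
cells = 0.95·29.3333·17.3955

484.7552 billion cells


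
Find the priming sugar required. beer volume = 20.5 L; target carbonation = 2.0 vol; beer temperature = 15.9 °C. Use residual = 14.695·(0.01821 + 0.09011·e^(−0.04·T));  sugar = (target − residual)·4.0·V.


residual = 14.695·(0.01821 + 0.09011·e^(−0.04·15.9)) = 0.9686
sugar = (2.0 − 0.9686)·4.0·20.5

84.5734 g


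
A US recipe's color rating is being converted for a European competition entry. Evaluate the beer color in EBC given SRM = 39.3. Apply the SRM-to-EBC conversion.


EBC = SRM · 1.97
EBC = 39.3 · 1.97

77.4210 EBC


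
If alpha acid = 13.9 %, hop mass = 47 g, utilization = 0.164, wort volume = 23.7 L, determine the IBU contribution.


IBU = (α/100)·mass·U·1000 / V
IBU = (13.9/100)·47·0.164·1000 / 23.7

45.2073 IBU


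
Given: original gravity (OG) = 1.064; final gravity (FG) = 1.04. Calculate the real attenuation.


AA = (OG−FG)/(OG−1)·100;  RA = AA·0.8192
AA = (1.064 − 1.04)/(1.064 − 1)·100 = 37.5000
RA = 37.5000·0.8192

30.7200 %


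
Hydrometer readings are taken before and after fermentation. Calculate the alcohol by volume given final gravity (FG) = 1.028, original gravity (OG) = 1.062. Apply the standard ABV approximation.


ABV = (OG − FG) · 131.25
ABV = (1.062 − 1.028) · 131.25

4.4625 % ABV


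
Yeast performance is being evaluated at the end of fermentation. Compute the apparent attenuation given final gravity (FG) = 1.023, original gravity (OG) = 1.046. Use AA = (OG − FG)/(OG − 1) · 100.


AA = (1.046 − 1.023)/(1.046 − 1) · 100

50.0000 %


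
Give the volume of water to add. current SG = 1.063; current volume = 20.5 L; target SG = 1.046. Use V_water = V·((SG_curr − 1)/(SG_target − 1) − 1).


V_water = 20.5·((1.063 − 1)/(1.046 − 1) − 1)

7.5761 L


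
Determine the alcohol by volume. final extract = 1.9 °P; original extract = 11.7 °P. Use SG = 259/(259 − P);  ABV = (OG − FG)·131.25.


OG = 259/(259 − 11.7) = 1.0473
FG = 259/(259 − 1.9) = 1.0074
ABV = (1.0473 − 1.0074)·131.25

5.2396 % ABV


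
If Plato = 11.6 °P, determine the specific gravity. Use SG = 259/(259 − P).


SG = 259/(259 − 11.6)

1.0469


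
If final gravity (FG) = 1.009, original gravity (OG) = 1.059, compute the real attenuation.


AA = (OG−FG)/(OG−1)·100;  RA = AA·0.8192
AA = (1.059 − 1.009)/(1.059 − 1)·100 = 84.7458
RA = 84.7458·0.8192

69.4237 %


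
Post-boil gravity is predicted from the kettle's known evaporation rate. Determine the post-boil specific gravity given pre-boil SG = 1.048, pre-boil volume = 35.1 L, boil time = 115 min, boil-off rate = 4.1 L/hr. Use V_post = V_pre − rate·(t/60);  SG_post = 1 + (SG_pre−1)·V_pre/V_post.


V_post = 35.1 − 4.1·(115/60) = 27.2417
SG_post = 1 + (1.048 − 1)·35.1/27.2417

1.0618


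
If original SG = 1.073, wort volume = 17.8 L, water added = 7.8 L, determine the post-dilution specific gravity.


SG_new = 1 + (SG_old − 1)·V_old/(V_old + V_water)
pts = (1.073 − 1)·1000·17.8/(17.8 + 7.8) = 50.7578
SG_new = 1 + 50.7578/1000

1.0508


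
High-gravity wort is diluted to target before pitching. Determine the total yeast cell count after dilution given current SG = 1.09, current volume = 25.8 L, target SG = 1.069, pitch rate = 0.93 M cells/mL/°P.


V_w = V·((SG_c−1)/(SG_t−1)−1);  °P = 259 − 259/SG_t;  cells = rate·(V+V_w)·°P
V_w = 25.8·((1.09−1)/(1.069−1)−1) = 7.8522
V_final = 25.8 + 7.8522 = 33.6522
°P = 259 − 259/1.069 = 16.7175
cells = 0.93·33.6522·16.7175

523.1994 billion cells


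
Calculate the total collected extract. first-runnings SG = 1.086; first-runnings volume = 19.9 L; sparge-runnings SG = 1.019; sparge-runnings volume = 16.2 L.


total = Σ (SG_i − 1)·1000·V_i
first = (1.086 − 1)·1000·19.9 = 1711.4000
sparge = (1.019 − 1)·1000·16.2 = 307.8000
total = 1711.4000 + 307.8000

2019.2000 gravity·L


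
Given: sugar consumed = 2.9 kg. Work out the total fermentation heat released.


Q = m_sugar · 590 kJ/kg
Q = 2.9 · 590

1711.0000 kJ


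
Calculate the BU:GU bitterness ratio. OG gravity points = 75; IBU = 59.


BU:GU = IBU / OG_points
BU:GU = 59 / 75

0.7867


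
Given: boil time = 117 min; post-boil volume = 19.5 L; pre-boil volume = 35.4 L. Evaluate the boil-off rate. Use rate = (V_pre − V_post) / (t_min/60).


rate = (35.4 − 19.5) / (117/60)

8.1538 L/hr


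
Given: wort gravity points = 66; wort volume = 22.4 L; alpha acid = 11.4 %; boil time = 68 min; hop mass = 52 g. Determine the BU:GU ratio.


U = 1.65·0.000125^(GP/1000)·(1−e^(−0.04t))/4.15;  IBU = (α/100)·m·U·1000/V;  BU:GU = IBU/GP
U = 1.65·0.000125^(66/1000)·(1−e^(−0.04·68))/4.15 = 0.2052
IBU = (11.4/100)·52·0.2052·1000/22.4 = 54.3122
BU:GU = 54.3122/66

0.8229


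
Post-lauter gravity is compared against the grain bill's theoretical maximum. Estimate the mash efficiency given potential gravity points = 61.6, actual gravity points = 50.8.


efficiency = actual / potential × 100
efficiency = 50.8 / 61.6 × 100

82.4675 %


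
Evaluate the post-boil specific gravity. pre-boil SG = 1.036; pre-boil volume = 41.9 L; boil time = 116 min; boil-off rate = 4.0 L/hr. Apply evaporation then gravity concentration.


V_post = V_pre − rate·(t/60);  SG_post = 1 + (SG_pre−1)·V_pre/V_post
V_post = 41.9 − 4.0·(116/60) = 34.1667
SG_post = 1 + (1.036 − 1)·41.9/34.1667

1.0441


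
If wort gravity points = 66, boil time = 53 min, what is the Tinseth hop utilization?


U = 1.65·0.000125^(GP/1000) · (1 − e^(−0.04·t))/4.15
bigness = 1.65·0.000125^(66/1000) = 0.9118
boil_factor = (1 − e^(−0.04·53))/4.15 = 0.2120
U = 0.9118 · 0.2120

0.1933


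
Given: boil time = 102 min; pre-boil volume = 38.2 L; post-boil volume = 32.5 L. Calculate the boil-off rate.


rate = (V_pre − V_post) / (t_min/60)
rate = (38.2 − 32.5) / (102/60)

3.3529 L/hr


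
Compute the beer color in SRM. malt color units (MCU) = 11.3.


SRM = 1.4922 · MCU^0.6859
SRM = 1.4922 · 11.3^0.6859

7.8729 SRM


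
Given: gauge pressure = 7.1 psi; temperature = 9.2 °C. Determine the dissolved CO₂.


vols = (P + 14.695)·(0.01821 + 0.09011·e^(−0.04·T))
vols = (7.1 + 14.695)·(0.01821 + 0.09011·e^(−0.04·9.2))

1.7562 volumes


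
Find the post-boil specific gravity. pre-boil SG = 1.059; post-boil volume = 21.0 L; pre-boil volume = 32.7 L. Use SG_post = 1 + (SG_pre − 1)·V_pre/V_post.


pts_pre = (1.059 − 1)·1000 = 59.0000
pts_post = 59.0000·32.7/21.0 = 91.8714
SG_post = 1 + 91.8714/1000

1.0919


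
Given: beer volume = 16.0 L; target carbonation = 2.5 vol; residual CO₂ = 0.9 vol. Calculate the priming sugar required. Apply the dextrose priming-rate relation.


sugar = (target − residual)·4.0·V
sugar = (2.5 − 0.9)·4.0·16.0

102.4000 g


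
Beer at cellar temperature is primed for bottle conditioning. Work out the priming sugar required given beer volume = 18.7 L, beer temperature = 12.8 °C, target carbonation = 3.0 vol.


residual = 14.695·(0.01821 + 0.09011·e^(−0.04·T));  sugar = (target − residual)·4.0·V
residual = 14.695·(0.01821 + 0.09011·e^(−0.04·12.8)) = 1.0612
sugar = (3.0 − 1.0612)·4.0·18.7

145.0250 g


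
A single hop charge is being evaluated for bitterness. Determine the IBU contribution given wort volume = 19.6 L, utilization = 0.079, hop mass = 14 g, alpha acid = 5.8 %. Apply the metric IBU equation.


IBU = (α/100)·mass·U·1000 / V
IBU = (5.8/100)·14·0.079·1000 / 19.6

3.2729 IBU


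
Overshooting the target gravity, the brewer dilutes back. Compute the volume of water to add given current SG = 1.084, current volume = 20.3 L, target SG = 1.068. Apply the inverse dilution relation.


V_water = V·((SG_curr − 1)/(SG_target − 1) − 1)
V_water = 20.3·((1.084 − 1)/(1.068 − 1) − 1)

4.7765 L


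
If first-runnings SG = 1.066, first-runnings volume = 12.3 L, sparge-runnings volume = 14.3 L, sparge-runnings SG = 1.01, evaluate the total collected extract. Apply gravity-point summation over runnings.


total = Σ (SG_i − 1)·1000·V_i
first = (1.066 − 1)·1000·12.3 = 811.8000
sparge = (1.01 − 1)·1000·14.3 = 143.0000
total = 811.8000 + 143.0000

954.8000 gravity·L


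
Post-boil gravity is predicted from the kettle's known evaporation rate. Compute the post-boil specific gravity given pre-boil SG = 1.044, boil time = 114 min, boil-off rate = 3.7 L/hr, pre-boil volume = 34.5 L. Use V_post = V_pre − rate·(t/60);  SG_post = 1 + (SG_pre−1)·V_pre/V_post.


V_post = 34.5 − 3.7·(114/60) = 27.4700
SG_post = 1 + (1.044 − 1)·34.5/27.4700

1.0553


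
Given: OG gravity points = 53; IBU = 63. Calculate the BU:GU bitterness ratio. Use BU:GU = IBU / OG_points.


BU:GU = 63 / 53

1.1887


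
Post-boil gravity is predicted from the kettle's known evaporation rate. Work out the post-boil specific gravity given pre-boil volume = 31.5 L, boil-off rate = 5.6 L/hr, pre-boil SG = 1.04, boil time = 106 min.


V_post = V_pre − rate·(t/60);  SG_post = 1 + (SG_pre−1)·V_pre/V_post
V_post = 31.5 − 5.6·(106/60) = 21.6067
SG_post = 1 + (1.04 − 1)·31.5/21.6067

1.0583


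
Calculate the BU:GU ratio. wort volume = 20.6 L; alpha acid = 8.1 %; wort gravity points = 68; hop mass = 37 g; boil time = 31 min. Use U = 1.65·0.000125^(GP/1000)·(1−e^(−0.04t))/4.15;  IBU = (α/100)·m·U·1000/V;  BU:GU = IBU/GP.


U = 1.65·0.000125^(68/1000)·(1−e^(−0.04·31))/4.15 = 0.1533
IBU = (8.1/100)·37·0.1533·1000/20.6 = 22.3090
BU:GU = 22.3090/68

0.3281


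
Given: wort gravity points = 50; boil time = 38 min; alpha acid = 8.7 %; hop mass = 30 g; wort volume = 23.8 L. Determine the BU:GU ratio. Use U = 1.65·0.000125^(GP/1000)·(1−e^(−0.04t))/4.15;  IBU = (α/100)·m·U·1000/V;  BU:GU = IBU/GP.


U = 1.65·0.000125^(50/1000)·(1−e^(−0.04·38))/4.15 = 0.1982
IBU = (8.7/100)·30·0.1982·1000/23.8 = 21.7348
BU:GU = 21.7348/50

0.4347


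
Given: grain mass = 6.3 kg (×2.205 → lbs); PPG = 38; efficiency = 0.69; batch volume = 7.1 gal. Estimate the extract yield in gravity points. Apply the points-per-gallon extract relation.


points = lbs × PPG × eff / vol
lbs = 6.3 × 2.205 = 13.8915
points = 13.8915 × 38 × 0.69 / 7.1

51.3007 points


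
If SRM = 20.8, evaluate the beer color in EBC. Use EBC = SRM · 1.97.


EBC = 20.8 · 1.97

40.9760 EBC


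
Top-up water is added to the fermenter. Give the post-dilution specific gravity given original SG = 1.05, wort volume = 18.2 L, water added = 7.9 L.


SG_new = 1 + (SG_old − 1)·V_old/(V_old + V_water)
pts = (1.05 − 1)·1000·18.2/(18.2 + 7.9) = 34.8659
SG_new = 1 + 34.8659/1000

1.0349


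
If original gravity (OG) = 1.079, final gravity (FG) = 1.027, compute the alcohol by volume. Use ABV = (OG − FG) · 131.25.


ABV = (1.079 − 1.027) · 131.25

6.8250 % ABV


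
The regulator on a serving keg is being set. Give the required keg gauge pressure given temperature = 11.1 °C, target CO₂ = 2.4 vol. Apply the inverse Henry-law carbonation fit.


psi = vols/(0.01821 + 0.09011·e^(−0.04·T)) − 14.695
psi = 2.4/(0.01821 + 0.09011·e^(−0.04·11.1)) − 14.695

16.8788 psi


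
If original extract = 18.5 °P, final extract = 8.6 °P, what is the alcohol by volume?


SG = 259/(259 − P);  ABV = (OG − FG)·131.25
OG = 259/(259 − 18.5) = 1.0769
FG = 259/(259 − 8.6) = 1.0343
ABV = (1.0769 − 1.0343)·131.25

5.5884 % ABV


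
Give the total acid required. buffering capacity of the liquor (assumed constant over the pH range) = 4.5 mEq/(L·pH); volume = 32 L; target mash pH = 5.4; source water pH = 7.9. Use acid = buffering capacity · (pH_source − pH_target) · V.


acid = 4.5 · (7.9 − 5.4) · 32

360.0000 mEq


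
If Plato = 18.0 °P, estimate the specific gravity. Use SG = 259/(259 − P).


SG = 259/(259 − 18.0)

1.0747


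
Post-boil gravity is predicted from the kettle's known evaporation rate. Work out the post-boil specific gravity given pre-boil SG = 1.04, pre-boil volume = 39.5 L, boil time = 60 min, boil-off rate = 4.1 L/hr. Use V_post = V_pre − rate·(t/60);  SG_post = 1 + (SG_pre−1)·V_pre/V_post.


V_post = 39.5 − 4.1·(60/60) = 35.4000
SG_post = 1 + (1.04 − 1)·39.5/35.4000

1.0446


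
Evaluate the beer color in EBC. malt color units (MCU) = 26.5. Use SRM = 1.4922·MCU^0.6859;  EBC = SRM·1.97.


SRM = 1.4922·26.5^0.6859 = 14.1264
EBC = 14.1264·1.97

27.8290 EBC


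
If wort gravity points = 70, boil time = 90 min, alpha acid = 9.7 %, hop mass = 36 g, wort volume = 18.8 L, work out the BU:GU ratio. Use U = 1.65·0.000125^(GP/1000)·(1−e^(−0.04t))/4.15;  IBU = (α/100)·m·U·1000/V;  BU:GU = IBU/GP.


U = 1.65·0.000125^(70/1000)·(1−e^(−0.04·90))/4.15 = 0.2062
IBU = (9.7/100)·36·0.2062·1000/18.8 = 38.2917
BU:GU = 38.2917/70

0.5470


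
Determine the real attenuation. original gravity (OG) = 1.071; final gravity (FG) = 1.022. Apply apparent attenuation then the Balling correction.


AA = (OG−FG)/(OG−1)·100;  RA = AA·0.8192
AA = (1.071 − 1.022)/(1.071 − 1)·100 = 69.0141
RA = 69.0141·0.8192

56.5363 %


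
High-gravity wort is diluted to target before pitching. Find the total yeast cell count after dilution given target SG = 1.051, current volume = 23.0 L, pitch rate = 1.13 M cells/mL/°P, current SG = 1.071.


V_w = V·((SG_c−1)/(SG_t−1)−1);  °P = 259 − 259/SG_t;  cells = rate·(V+V_w)·°P
V_w = 23.0·((1.071−1)/(1.051−1)−1) = 9.0196
V_final = 23.0 + 9.0196 = 32.0196
°P = 259 − 259/1.051 = 12.5680
cells = 1.13·32.0196·12.5680

454.7384 billion cells


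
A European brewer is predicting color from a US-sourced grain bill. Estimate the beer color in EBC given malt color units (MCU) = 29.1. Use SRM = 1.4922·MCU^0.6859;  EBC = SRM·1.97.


SRM = 1.4922·29.1^0.6859 = 15.0630
EBC = 15.0630·1.97

29.6741 EBC


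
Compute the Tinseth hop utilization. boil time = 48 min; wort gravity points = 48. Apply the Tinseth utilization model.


U = 1.65·0.000125^(GP/1000) · (1 − e^(−0.04·t))/4.15
bigness = 1.65·0.000125^(48/1000) = 1.0719
boil_factor = (1 − e^(−0.04·48))/4.15 = 0.2056
U = 1.0719 · 0.2056

0.2204


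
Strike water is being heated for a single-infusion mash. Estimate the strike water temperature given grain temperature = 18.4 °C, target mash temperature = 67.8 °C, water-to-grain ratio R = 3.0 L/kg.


T_strike = (0.41/R)·(T_mash − T_grain) + T_mash
T_strike = (0.41/3.0)·(67.8 − 18.4) + 67.8

74.5513 °C
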